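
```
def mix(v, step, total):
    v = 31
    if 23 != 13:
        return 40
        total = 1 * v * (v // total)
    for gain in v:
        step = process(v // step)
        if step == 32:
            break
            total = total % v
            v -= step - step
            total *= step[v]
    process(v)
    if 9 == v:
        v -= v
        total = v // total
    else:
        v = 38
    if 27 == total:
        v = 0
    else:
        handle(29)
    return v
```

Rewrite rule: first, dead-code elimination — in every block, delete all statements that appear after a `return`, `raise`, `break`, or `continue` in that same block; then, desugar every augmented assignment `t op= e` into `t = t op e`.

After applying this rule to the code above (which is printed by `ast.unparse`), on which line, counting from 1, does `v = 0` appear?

Transformed code:
def mix(v, step, total):
    v = 31
    if 23 != 13:
        return 40
    for gain in v:
        step = process(v // step)
        if step == 32:
            break
    process(v)
    if 9 == v:
        v = v - v
        total = v // total
    else:
        v = 38
    if 27 == total:
        v = 0
    else:
        handle(29)
    return v

16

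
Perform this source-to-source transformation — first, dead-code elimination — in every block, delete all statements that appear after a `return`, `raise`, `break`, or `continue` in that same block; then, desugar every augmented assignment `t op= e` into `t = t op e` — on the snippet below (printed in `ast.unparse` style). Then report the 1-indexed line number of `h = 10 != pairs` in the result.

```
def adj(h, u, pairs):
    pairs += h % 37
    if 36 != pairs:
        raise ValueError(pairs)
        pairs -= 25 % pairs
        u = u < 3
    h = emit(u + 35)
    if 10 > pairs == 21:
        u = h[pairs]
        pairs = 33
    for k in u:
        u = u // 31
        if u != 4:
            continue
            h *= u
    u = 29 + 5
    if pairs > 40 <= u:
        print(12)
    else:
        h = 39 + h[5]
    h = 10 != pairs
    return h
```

Transformed code:
def adj(h, u, pairs):
    pairs = pairs + h % 37
    if 36 != pairs:
        raise ValueError(pairs)
    h = emit(u + 35)
    if 10 > pairs == 21:
        u = h[pairs]
        pairs = 33
    for k in u:
        u = u // 31
        if u != 4:
            continue
    u = 29 + 5
    if pairs > 40 <= u:
        print(12)
    else:
        h = 39 + h[5]
    h = 10 != pairs
    return h

18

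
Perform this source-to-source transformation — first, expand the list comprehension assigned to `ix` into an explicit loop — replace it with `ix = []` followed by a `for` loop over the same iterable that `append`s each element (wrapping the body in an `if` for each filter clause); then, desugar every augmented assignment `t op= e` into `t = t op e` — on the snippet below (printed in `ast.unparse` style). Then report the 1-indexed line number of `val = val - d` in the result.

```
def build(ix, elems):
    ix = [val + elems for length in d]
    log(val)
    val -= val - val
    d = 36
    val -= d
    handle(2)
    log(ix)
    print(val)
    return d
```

Transformed code:
def build(ix, elems):
    ix = []
    for length in d:
        ix.append(val + elems)
    log(val)
    val = val - (val - val)
    d = 36
    val = val - d
    handle(2)
    log(ix)
    print(val)
    return d

8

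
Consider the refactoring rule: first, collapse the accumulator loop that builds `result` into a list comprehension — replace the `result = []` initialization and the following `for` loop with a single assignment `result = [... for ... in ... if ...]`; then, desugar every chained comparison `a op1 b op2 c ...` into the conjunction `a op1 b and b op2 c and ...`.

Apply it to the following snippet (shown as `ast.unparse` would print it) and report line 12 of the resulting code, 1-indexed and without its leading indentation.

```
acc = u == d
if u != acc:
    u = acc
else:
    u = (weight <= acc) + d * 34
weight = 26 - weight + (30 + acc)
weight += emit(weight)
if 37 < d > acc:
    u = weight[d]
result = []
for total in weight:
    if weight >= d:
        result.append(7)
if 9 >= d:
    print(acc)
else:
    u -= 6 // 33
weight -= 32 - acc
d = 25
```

Transformed code:
acc = u == d
if u != acc:
    u = acc
else:
    u = (weight <= acc) + d * 34
weight = 26 - weight + (30 + acc)
weight += emit(weight)
if 37 < d and d > acc:
    u = weight[d]
result = [7 for total in weight if weight >= d]
if 9 >= d:
    print(acc)
else:
    u -= 6 // 33
weight -= 32 - acc
d = 25

print(acc)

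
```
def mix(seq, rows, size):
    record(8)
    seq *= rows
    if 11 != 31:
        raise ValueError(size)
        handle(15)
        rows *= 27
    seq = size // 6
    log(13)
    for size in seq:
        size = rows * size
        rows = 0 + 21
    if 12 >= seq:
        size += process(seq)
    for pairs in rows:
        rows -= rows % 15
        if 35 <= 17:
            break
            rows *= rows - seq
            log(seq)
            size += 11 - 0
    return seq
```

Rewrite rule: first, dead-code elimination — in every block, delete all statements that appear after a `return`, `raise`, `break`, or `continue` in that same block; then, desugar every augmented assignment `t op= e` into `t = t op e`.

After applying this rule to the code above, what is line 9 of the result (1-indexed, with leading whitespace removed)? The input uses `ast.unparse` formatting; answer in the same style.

Transformed code:
def mix(seq, rows, size):
    record(8)
    seq = seq * rows
    if 11 != 31:
        raise ValueError(size)
    seq = size // 6
    log(13)
    for size in seq:
        size = rows * size
        rows = 0 + 21
    if 12 >= seq:
        size = size + process(seq)
    for pairs in rows:
        rows = rows - rows % 15
        if 35 <= 17:
            break
    return seq

size = rows * size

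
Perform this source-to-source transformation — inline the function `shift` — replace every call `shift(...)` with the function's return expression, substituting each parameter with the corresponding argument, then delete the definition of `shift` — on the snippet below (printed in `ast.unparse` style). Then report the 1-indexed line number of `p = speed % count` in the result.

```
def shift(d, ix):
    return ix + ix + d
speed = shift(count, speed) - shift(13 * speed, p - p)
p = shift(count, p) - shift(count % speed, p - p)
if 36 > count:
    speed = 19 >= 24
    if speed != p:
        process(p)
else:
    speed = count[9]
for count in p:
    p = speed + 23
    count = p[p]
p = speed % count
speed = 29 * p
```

Transformed code:
speed = speed + speed + count - (p - p + (p - p) + 13 * speed)
p = p + p + count - (p - p + (p - p) + count % speed)
if 36 > count:
    speed = 19 >= 24
    if speed != p:
        process(p)
else:
    speed = count[9]
for count in p:
    p = speed + 23
    count = p[p]
p = speed % count
speed = 29 * p

12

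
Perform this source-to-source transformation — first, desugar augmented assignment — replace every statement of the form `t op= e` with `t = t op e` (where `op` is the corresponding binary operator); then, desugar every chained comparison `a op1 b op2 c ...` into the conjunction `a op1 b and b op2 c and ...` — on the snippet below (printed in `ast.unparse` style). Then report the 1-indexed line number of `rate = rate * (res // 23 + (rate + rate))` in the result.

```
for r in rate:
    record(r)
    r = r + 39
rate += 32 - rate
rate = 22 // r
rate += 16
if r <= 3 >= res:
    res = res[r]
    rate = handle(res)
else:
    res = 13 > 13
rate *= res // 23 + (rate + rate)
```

Transformed code:
for r in rate:
    record(r)
    r = r + 39
rate = rate + (32 - rate)
rate = 22 // r
rate = rate + 16
if r <= 3 and 3 >= res:
    res = res[r]
    rate = handle(res)
else:
    res = 13 > 13
rate = rate * (res // 23 + (rate + rate))

12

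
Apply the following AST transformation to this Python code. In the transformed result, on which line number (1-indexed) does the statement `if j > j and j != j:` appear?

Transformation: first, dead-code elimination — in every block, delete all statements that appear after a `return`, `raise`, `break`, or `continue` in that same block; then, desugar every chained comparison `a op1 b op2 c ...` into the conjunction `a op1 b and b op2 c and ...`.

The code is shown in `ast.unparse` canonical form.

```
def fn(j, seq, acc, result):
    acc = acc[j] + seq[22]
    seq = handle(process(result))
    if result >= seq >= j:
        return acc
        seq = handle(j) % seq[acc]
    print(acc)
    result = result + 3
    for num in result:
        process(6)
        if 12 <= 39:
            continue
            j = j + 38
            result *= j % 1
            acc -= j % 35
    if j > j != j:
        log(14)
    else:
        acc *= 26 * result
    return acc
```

Transformed code:
def fn(j, seq, acc, result):
    acc = acc[j] + seq[22]
    seq = handle(process(result))
    if result >= seq and seq >= j:
        return acc
    print(acc)
    result = result + 3
    for num in result:
        process(6)
        if 12 <= 39:
            continue
    if j > j and j != j:
        log(14)
    else:
        acc *= 26 * result
    return acc

12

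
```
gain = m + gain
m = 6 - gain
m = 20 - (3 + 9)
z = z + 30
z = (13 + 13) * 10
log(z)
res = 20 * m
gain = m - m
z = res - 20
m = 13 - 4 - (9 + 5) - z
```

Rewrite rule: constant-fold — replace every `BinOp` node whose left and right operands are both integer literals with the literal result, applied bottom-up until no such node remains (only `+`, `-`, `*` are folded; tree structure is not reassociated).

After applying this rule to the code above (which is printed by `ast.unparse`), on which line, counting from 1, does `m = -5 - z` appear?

Transformed code:
gain = m + gain
m = 6 - gain
m = 8
z = z + 30
z = 260
log(z)
res = 20 * m
gain = m - m
z = res - 20
m = -5 - z

10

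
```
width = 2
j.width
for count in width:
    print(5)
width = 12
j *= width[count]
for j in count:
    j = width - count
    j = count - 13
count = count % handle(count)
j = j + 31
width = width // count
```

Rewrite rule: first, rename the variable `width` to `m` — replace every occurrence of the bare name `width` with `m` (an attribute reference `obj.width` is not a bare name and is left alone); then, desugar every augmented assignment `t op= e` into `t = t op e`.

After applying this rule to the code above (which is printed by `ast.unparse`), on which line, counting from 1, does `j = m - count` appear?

8

Transformed code:
m = 2
j.width
for count in m:
    print(5)
m = 12
j = j * m[count]
for j in count:
    j = m - count
    j = count - 13
count = count % handle(count)
j = j + 31
m = m // count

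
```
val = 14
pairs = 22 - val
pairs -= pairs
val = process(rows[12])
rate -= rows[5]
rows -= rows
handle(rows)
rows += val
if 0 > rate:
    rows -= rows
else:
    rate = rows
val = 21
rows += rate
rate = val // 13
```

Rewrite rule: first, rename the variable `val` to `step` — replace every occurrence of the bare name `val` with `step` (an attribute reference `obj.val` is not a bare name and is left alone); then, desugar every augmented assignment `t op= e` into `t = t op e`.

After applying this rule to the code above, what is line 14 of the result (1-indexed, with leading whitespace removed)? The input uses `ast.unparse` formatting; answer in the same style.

Transformed code:
step = 14
pairs = 22 - step
pairs = pairs - pairs
step = process(rows[12])
rate = rate - rows[5]
rows = rows - rows
handle(rows)
rows = rows + step
if 0 > rate:
    rows = rows - rows
else:
    rate = rows
step = 21
rows = rows + rate
rate = step // 13

rows = rows + rate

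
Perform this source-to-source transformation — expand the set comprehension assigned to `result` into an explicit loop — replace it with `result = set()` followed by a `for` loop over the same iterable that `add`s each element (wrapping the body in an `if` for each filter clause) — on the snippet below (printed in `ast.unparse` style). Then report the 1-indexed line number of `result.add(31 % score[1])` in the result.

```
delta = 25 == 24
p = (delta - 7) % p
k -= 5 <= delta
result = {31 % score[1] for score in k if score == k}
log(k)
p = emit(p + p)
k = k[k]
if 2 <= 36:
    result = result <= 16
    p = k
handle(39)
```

Transformed code:
delta = 25 == 24
p = (delta - 7) % p
k -= 5 <= delta
result = set()
for score in k:
    if score == k:
        result.add(31 % score[1])
log(k)
p = emit(p + p)
k = k[k]
if 2 <= 36:
    result = result <= 16
    p = k
handle(39)

7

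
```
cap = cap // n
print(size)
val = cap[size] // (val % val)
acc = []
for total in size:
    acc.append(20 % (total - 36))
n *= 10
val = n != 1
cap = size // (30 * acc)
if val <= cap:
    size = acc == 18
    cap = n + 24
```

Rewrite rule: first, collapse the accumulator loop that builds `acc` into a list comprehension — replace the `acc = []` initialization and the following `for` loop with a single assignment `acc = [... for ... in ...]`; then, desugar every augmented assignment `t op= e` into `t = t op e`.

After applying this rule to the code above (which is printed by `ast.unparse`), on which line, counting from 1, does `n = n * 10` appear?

Transformed code:
cap = cap // n
print(size)
val = cap[size] // (val % val)
acc = [20 % (total - 36) for total in size]
n = n * 10
val = n != 1
cap = size // (30 * acc)
if val <= cap:
    size = acc == 18
    cap = n + 24

5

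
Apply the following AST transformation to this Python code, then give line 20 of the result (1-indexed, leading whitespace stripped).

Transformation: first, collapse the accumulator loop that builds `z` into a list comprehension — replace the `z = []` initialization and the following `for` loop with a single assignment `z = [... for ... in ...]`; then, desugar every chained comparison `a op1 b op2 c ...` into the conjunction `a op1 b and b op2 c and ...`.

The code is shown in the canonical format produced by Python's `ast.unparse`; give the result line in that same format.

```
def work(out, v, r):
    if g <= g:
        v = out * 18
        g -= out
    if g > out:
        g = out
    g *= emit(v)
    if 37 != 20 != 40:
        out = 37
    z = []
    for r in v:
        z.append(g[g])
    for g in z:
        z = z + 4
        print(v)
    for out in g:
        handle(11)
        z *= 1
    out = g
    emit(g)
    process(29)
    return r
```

return r

Transformed code:
def work(out, v, r):
    if g <= g:
        v = out * 18
        g -= out
    if g > out:
        g = out
    g *= emit(v)
    if 37 != 20 and 20 != 40:
        out = 37
    z = [g[g] for r in v]
    for g in z:
        z = z + 4
        print(v)
    for out in g:
        handle(11)
        z *= 1
    out = g
    emit(g)
    process(29)
    return r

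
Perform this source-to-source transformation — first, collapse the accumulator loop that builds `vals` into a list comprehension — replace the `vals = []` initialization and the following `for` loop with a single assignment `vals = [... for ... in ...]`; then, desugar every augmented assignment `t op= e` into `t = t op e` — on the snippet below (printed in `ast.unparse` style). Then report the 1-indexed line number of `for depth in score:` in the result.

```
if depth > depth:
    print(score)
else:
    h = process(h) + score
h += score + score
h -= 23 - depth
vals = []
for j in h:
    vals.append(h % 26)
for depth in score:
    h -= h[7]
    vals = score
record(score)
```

8

Transformed code:
if depth > depth:
    print(score)
else:
    h = process(h) + score
h = h + (score + score)
h = h - (23 - depth)
vals = [h % 26 for j in h]
for depth in score:
    h = h - h[7]
    vals = score
record(score)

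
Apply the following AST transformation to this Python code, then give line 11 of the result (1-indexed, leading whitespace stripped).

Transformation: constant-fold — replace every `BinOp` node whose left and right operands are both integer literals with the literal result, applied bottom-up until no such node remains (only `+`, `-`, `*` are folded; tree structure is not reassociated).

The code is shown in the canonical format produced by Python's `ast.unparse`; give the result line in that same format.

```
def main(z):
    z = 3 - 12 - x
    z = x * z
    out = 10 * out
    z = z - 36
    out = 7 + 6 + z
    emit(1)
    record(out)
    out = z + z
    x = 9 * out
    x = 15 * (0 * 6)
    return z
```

Transformed code:
def main(z):
    z = -9 - x
    z = x * z
    out = 10 * out
    z = z - 36
    out = 13 + z
    emit(1)
    record(out)
    out = z + z
    x = 9 * out
    x = 0
    return z

x = 0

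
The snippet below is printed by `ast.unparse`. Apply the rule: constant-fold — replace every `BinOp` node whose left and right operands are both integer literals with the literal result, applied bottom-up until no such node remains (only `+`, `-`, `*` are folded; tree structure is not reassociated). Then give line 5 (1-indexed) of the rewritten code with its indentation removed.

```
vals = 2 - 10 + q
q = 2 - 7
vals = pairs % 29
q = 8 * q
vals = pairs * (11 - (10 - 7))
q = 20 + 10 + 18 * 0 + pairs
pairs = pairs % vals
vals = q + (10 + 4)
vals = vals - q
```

vals = pairs * 8

Transformed code:
vals = -8 + q
q = -5
vals = pairs % 29
q = 8 * q
vals = pairs * 8
q = 30 + pairs
pairs = pairs % vals
vals = q + 14
vals = vals - q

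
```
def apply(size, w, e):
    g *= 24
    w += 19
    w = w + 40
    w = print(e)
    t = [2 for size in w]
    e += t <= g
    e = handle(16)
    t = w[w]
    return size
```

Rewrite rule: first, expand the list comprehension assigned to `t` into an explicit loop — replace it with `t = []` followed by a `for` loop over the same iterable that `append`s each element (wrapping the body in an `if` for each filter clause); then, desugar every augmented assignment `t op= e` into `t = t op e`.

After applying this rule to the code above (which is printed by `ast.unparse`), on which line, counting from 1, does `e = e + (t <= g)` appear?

Transformed code:
def apply(size, w, e):
    g = g * 24
    w = w + 19
    w = w + 40
    w = print(e)
    t = []
    for size in w:
        t.append(2)
    e = e + (t <= g)
    e = handle(16)
    t = w[w]
    return size

9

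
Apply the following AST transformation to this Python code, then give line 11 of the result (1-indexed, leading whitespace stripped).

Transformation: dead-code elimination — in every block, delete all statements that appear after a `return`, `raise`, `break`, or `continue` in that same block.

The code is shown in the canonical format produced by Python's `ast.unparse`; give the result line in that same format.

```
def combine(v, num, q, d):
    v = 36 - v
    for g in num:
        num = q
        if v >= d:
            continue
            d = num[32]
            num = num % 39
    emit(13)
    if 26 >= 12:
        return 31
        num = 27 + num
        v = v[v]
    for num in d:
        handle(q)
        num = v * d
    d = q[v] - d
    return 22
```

handle(q)

Transformed code:
def combine(v, num, q, d):
    v = 36 - v
    for g in num:
        num = q
        if v >= d:
            continue
    emit(13)
    if 26 >= 12:
        return 31
    for num in d:
        handle(q)
        num = v * d
    d = q[v] - d
    return 22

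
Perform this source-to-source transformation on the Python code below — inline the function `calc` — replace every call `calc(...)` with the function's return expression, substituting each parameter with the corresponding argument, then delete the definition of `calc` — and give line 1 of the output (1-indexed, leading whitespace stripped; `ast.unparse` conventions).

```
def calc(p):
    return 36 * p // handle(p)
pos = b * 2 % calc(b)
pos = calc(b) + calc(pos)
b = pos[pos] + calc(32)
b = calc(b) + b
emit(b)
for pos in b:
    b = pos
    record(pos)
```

pos = b * 2 % (36 * b // handle(b))

Transformed code:
pos = b * 2 % (36 * b // handle(b))
pos = 36 * b // handle(b) + 36 * pos // handle(pos)
b = pos[pos] + 36 * 32 // handle(32)
b = 36 * b // handle(b) + b
emit(b)
for pos in b:
    b = pos
    record(pos)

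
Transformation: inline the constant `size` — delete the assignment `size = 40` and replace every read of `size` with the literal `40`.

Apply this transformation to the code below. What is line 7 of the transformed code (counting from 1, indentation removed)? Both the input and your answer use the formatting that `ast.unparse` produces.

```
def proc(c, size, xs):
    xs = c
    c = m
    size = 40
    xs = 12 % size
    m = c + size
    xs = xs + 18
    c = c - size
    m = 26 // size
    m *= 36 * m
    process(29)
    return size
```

Transformed code:
def proc(c, size, xs):
    xs = c
    c = m
    xs = 12 % 40
    m = c + 40
    xs = xs + 18
    c = c - 40
    m = 26 // 40
    m *= 36 * m
    process(29)
    return 40

c = c - 40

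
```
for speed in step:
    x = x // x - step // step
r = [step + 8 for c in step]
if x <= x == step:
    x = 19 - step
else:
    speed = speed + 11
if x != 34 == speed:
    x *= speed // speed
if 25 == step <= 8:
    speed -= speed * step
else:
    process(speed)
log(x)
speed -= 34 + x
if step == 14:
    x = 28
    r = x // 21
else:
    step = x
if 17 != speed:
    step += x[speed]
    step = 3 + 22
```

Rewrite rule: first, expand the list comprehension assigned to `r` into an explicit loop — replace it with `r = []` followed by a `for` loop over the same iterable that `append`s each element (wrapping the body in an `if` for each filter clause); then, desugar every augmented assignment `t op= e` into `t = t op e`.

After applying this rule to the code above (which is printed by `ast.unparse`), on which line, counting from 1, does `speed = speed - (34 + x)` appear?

17

Transformed code:
for speed in step:
    x = x // x - step // step
r = []
for c in step:
    r.append(step + 8)
if x <= x == step:
    x = 19 - step
else:
    speed = speed + 11
if x != 34 == speed:
    x = x * (speed // speed)
if 25 == step <= 8:
    speed = speed - speed * step
else:
    process(speed)
log(x)
speed = speed - (34 + x)
if step == 14:
    x = 28
    r = x // 21
else:
    step = x
if 17 != speed:
    step = step + x[speed]
    step = 3 + 22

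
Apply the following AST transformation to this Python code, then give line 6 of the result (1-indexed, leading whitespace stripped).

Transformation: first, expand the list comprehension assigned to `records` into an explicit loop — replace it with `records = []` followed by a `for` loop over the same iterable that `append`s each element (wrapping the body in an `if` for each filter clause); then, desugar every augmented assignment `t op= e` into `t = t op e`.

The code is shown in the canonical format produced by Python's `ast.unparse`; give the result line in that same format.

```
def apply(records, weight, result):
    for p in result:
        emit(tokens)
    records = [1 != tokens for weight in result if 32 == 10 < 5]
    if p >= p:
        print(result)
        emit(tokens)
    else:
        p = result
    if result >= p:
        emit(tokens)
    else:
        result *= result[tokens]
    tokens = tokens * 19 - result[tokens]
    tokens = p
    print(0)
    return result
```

if 32 == 10 < 5:

Transformed code:
def apply(records, weight, result):
    for p in result:
        emit(tokens)
    records = []
    for weight in result:
        if 32 == 10 < 5:
            records.append(1 != tokens)
    if p >= p:
        print(result)
        emit(tokens)
    else:
        p = result
    if result >= p:
        emit(tokens)
    else:
        result = result * result[tokens]
    tokens = tokens * 19 - result[tokens]
    tokens = p
    print(0)
    return result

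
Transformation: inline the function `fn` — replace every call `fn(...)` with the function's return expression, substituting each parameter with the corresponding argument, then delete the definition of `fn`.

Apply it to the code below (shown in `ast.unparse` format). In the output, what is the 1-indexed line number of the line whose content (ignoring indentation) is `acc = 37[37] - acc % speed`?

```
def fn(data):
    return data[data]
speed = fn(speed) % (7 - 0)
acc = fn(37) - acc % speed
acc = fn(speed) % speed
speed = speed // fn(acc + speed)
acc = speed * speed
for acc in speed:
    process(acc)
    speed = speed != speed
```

2

Transformed code:
speed = speed[speed] % (7 - 0)
acc = 37[37] - acc % speed
acc = speed[speed] % speed
speed = speed // (acc + speed)[acc + speed]
acc = speed * speed
for acc in speed:
    process(acc)
    speed = speed != speed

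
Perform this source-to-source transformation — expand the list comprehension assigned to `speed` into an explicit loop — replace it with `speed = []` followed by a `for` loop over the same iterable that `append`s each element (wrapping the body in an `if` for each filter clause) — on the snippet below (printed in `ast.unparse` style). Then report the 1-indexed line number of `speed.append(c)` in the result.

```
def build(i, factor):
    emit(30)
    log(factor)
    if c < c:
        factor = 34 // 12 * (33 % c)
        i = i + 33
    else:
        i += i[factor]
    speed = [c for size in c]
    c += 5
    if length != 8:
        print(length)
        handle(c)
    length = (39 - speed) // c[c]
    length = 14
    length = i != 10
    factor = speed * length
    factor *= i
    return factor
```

Transformed code:
def build(i, factor):
    emit(30)
    log(factor)
    if c < c:
        factor = 34 // 12 * (33 % c)
        i = i + 33
    else:
        i += i[factor]
    speed = []
    for size in c:
        speed.append(c)
    c += 5
    if length != 8:
        print(length)
        handle(c)
    length = (39 - speed) // c[c]
    length = 14
    length = i != 10
    factor = speed * length
    factor *= i
    return factor

11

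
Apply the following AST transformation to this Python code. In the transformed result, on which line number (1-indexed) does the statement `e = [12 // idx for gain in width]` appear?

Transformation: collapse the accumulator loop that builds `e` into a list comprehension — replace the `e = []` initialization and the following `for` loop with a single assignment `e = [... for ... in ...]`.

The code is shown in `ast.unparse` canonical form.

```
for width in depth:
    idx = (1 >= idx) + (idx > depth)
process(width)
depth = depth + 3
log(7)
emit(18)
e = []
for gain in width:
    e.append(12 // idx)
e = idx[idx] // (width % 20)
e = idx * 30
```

7

Transformed code:
for width in depth:
    idx = (1 >= idx) + (idx > depth)
process(width)
depth = depth + 3
log(7)
emit(18)
e = [12 // idx for gain in width]
e = idx[idx] // (width % 20)
e = idx * 30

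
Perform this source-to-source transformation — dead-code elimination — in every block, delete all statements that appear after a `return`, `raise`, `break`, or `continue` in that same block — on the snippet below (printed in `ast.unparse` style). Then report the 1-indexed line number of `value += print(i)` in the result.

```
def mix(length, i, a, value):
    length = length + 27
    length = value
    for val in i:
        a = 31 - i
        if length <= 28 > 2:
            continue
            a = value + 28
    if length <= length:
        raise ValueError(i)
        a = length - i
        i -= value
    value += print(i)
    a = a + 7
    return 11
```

10

Transformed code:
def mix(length, i, a, value):
    length = length + 27
    length = value
    for val in i:
        a = 31 - i
        if length <= 28 > 2:
            continue
    if length <= length:
        raise ValueError(i)
    value += print(i)
    a = a + 7
    return 11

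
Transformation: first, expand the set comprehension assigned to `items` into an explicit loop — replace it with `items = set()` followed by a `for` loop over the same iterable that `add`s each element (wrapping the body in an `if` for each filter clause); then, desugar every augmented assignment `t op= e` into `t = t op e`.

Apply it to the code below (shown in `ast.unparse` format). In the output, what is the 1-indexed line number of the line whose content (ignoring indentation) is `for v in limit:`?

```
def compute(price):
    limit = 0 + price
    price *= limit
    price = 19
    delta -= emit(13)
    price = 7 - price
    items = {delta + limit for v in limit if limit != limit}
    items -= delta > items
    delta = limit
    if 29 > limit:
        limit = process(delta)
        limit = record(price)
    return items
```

8

Transformed code:
def compute(price):
    limit = 0 + price
    price = price * limit
    price = 19
    delta = delta - emit(13)
    price = 7 - price
    items = set()
    for v in limit:
        if limit != limit:
            items.add(delta + limit)
    items = items - (delta > items)
    delta = limit
    if 29 > limit:
        limit = process(delta)
        limit = record(price)
    return items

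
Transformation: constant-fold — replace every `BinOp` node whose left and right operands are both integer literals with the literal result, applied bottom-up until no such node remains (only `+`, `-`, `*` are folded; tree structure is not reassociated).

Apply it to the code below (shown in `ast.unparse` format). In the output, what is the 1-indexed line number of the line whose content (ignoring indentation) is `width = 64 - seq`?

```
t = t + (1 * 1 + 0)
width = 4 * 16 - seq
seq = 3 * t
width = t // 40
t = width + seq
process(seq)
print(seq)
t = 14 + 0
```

2

Transformed code:
t = t + 1
width = 64 - seq
seq = 3 * t
width = t // 40
t = width + seq
process(seq)
print(seq)
t = 14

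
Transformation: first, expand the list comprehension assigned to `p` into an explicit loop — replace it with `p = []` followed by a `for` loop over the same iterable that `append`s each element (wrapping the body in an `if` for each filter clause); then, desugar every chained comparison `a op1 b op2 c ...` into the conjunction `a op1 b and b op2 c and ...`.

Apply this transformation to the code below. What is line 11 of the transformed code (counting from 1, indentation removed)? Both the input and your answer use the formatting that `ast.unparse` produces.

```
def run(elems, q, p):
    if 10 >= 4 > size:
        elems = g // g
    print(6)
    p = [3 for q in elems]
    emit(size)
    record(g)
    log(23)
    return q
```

Transformed code:
def run(elems, q, p):
    if 10 >= 4 and 4 > size:
        elems = g // g
    print(6)
    p = []
    for q in elems:
        p.append(3)
    emit(size)
    record(g)
    log(23)
    return q

return q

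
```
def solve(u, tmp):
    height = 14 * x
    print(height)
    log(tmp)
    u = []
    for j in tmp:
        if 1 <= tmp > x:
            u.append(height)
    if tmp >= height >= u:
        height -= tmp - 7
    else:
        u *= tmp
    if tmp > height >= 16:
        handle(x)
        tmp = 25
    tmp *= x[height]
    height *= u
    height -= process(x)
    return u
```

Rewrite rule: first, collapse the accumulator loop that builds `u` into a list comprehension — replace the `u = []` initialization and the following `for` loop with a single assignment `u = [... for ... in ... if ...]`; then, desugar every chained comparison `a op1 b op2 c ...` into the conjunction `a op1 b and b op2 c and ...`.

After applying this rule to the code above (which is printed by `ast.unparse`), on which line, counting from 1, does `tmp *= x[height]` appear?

Transformed code:
def solve(u, tmp):
    height = 14 * x
    print(height)
    log(tmp)
    u = [height for j in tmp if 1 <= tmp and tmp > x]
    if tmp >= height and height >= u:
        height -= tmp - 7
    else:
        u *= tmp
    if tmp > height and height >= 16:
        handle(x)
        tmp = 25
    tmp *= x[height]
    height *= u
    height -= process(x)
    return u

13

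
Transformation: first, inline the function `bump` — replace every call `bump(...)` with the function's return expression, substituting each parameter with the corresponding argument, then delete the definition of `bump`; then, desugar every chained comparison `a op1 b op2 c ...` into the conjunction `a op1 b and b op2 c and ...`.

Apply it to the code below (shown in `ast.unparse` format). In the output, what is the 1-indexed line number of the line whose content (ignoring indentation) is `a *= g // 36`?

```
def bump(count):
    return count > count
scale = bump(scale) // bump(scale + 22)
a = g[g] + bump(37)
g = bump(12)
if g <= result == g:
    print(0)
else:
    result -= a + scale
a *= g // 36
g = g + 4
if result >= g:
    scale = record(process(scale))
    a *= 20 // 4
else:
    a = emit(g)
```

8

Transformed code:
scale = (scale > scale) // (scale + 22 > scale + 22)
a = g[g] + (37 > 37)
g = 12 > 12
if g <= result and result == g:
    print(0)
else:
    result -= a + scale
a *= g // 36
g = g + 4
if result >= g:
    scale = record(process(scale))
    a *= 20 // 4
else:
    a = emit(g)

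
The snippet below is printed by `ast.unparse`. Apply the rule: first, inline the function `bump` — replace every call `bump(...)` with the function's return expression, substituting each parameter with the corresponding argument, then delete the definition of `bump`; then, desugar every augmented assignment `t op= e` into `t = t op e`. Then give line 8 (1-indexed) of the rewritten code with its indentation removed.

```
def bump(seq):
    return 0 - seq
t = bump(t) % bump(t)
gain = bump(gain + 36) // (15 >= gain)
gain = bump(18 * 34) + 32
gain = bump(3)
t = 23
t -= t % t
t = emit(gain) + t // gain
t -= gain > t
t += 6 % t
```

Transformed code:
t = (0 - t) % (0 - t)
gain = (0 - (gain + 36)) // (15 >= gain)
gain = 0 - 18 * 34 + 32
gain = 0 - 3
t = 23
t = t - t % t
t = emit(gain) + t // gain
t = t - (gain > t)
t = t + 6 % t

t = t - (gain > t)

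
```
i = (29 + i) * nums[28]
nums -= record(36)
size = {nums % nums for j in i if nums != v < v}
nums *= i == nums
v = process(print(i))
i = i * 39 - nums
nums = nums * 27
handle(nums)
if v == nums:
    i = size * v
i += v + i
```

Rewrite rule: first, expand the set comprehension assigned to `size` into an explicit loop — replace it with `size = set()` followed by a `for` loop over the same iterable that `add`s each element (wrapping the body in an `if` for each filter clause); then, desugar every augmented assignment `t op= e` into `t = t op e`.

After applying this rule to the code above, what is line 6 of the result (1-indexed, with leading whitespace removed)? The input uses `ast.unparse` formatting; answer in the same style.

Transformed code:
i = (29 + i) * nums[28]
nums = nums - record(36)
size = set()
for j in i:
    if nums != v < v:
        size.add(nums % nums)
nums = nums * (i == nums)
v = process(print(i))
i = i * 39 - nums
nums = nums * 27
handle(nums)
if v == nums:
    i = size * v
i = i + (v + i)

size.add(nums % nums)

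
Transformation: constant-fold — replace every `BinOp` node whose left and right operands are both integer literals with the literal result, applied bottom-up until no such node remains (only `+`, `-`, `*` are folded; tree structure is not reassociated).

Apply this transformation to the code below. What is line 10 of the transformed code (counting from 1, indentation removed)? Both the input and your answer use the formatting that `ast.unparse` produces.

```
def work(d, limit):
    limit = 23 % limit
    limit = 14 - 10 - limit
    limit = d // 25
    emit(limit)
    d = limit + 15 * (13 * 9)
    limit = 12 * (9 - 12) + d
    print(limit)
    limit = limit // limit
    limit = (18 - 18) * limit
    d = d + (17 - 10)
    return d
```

limit = 0 * limit

Transformed code:
def work(d, limit):
    limit = 23 % limit
    limit = 4 - limit
    limit = d // 25
    emit(limit)
    d = limit + 1755
    limit = -36 + d
    print(limit)
    limit = limit // limit
    limit = 0 * limit
    d = d + 7
    return d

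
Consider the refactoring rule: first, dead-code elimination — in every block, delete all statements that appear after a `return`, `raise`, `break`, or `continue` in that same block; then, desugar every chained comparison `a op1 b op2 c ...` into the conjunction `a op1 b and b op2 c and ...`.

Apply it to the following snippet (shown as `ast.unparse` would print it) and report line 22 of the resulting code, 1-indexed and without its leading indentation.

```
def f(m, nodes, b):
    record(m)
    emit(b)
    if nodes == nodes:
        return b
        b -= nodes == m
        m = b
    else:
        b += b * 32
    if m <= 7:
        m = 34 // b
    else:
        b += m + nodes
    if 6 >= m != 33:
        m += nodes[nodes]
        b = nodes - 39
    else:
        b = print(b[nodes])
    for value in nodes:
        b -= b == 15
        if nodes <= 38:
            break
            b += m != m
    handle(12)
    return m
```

return m

Transformed code:
def f(m, nodes, b):
    record(m)
    emit(b)
    if nodes == nodes:
        return b
    else:
        b += b * 32
    if m <= 7:
        m = 34 // b
    else:
        b += m + nodes
    if 6 >= m and m != 33:
        m += nodes[nodes]
        b = nodes - 39
    else:
        b = print(b[nodes])
    for value in nodes:
        b -= b == 15
        if nodes <= 38:
            break
    handle(12)
    return m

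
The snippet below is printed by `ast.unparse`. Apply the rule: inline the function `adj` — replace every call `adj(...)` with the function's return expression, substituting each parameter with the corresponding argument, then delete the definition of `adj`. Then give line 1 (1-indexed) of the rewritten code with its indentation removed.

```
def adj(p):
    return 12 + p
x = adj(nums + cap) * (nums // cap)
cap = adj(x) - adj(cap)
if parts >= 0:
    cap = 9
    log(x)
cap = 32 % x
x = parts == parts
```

x = (12 + (nums + cap)) * (nums // cap)

Transformed code:
x = (12 + (nums + cap)) * (nums // cap)
cap = 12 + x - (12 + cap)
if parts >= 0:
    cap = 9
    log(x)
cap = 32 % x
x = parts == parts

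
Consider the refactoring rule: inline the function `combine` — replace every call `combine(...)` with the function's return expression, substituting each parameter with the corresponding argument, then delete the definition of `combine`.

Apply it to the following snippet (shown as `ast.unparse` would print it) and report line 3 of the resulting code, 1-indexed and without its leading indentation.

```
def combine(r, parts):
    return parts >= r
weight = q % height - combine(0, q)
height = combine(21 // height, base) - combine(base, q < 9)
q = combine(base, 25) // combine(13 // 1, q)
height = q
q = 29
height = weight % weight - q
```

q = (25 >= base) // (q >= 13 // 1)

Transformed code:
weight = q % height - (q >= 0)
height = (base >= 21 // height) - ((q < 9) >= base)
q = (25 >= base) // (q >= 13 // 1)
height = q
q = 29
height = weight % weight - q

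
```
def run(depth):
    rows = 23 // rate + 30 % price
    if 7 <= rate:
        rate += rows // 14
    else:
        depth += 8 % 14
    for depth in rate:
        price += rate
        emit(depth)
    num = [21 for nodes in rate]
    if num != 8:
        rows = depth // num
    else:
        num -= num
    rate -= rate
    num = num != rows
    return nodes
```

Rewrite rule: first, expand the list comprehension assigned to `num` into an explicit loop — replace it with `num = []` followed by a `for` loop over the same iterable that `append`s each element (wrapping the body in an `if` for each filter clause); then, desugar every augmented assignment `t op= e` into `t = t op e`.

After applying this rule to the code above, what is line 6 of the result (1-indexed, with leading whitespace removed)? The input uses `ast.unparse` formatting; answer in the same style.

Transformed code:
def run(depth):
    rows = 23 // rate + 30 % price
    if 7 <= rate:
        rate = rate + rows // 14
    else:
        depth = depth + 8 % 14
    for depth in rate:
        price = price + rate
        emit(depth)
    num = []
    for nodes in rate:
        num.append(21)
    if num != 8:
        rows = depth // num
    else:
        num = num - num
    rate = rate - rate
    num = num != rows
    return nodes

depth = depth + 8 % 14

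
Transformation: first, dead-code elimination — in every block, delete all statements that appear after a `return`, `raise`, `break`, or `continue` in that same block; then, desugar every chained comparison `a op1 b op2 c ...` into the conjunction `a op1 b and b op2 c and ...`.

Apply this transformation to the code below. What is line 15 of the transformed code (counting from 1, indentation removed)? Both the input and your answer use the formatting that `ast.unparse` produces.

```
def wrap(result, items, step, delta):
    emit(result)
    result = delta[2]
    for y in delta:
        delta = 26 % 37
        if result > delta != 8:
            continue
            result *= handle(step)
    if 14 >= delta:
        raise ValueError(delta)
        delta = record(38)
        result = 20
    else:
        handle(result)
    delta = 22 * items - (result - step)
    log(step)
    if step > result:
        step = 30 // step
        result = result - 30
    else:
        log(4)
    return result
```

step = 30 // step

Transformed code:
def wrap(result, items, step, delta):
    emit(result)
    result = delta[2]
    for y in delta:
        delta = 26 % 37
        if result > delta and delta != 8:
            continue
    if 14 >= delta:
        raise ValueError(delta)
    else:
        handle(result)
    delta = 22 * items - (result - step)
    log(step)
    if step > result:
        step = 30 // step
        result = result - 30
    else:
        log(4)
    return result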